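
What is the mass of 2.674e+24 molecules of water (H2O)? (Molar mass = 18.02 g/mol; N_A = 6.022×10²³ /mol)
Moles = 2.674e+24 ÷ 6.022×10²³ = 4.44039 mol
Mass = 4.44039 mol × 18.02 g/mol = 80.02 g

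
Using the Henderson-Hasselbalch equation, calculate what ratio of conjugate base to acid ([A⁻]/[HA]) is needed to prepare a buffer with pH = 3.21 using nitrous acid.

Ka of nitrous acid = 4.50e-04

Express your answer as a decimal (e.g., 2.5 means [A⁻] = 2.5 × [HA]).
[A⁻]/[HA] = 0.730

pKa = −log(4.50e-04) = 3.3468. pH = pKa + log([A⁻]/[HA]). 3.21 = 3.3468 + log(ratio). log(ratio) = 3.21 − 3.3468 = -0.1368. ratio = 10^(-0.1368) = 0.730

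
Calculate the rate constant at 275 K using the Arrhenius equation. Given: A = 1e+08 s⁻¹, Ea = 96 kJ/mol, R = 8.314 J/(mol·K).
5.82e-11 s⁻¹

k = A·exp(-Ea/(R·T)) = 1e+08·exp(-96000/(8.314·275)) = 1e+08·exp(-41.9883) = 1e+08·5.8171e-19 = 5.82e-11 s⁻¹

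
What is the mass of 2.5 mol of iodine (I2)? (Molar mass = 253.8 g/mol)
Mass = 2.5 mol × 253.8 g/mol = 634.5 g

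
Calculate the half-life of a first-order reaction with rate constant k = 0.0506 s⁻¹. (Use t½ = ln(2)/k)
13.70 s

t½ = ln(2)/k = 0.6931/0.0506 = 13.70 s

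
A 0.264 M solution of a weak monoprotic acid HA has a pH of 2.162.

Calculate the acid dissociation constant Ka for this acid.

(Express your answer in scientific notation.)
K_a = 1.84e-04

[H⁺] = 10^(−pH) = 10^(−2.162) = 6.887e-03 M. For HA ⇌ H⁺ + A⁻, Ka = x²/(C − x) = (6.887e-03)²/(0.264 − 6.887e-03) = 1.84e-04.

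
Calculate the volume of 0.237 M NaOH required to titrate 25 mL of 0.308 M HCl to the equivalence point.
V_{base} = 32.5 mL

At equivalence: moles acid = moles base.
moles HCl = 0.308 M × 0.025 L = 0.0077 mol
V_NaOH = 0.0077 mol ÷ 0.237 M = 0.03249 L = 32.5 mL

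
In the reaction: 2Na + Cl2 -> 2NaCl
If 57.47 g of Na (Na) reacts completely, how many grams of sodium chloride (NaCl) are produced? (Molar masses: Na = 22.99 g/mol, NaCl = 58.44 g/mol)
Moles of Na = 57.47 g ÷ 22.99 g/mol = 2.49978 mol
Mole ratio: 2 mol NaCl / 2 mol Na
Moles of NaCl = 2.49978 × (2/2) = 2.49978 mol
Mass of NaCl = 2.49978 mol × 58.44 g/mol = 146.1 g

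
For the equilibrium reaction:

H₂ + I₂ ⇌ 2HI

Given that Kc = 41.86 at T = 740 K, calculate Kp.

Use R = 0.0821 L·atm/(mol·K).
K_p = 41.8600

Δn = (moles gaseous products) − (moles gaseous reactants) = 0
T = 740 K; RT = 0.0821 × 740 = 60.754
Kp = Kc·(RT)^Δn = 41.86 × (60.754)^0 = 41.86 × 1 = 41.8600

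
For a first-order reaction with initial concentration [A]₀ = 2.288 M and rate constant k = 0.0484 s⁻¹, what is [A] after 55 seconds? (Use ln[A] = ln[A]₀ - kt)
0.1597 M

ln[A] = ln[A]₀ - k·t = ln(2.288) - (0.0484)·(55) = 0.8277 - 2.6620 = -1.8343
[A] = e^(-1.8343) = 0.1597 M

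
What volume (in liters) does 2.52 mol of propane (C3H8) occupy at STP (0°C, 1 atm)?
At STP, 1 mol of gas occupies 22.4 L
Volume = 2.52 mol × 22.4 L/mol = 56.45 L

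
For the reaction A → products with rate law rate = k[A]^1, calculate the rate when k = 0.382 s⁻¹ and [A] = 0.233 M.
0.08901 M/s

rate = k·[A]^1 = 0.382·(0.233)^1 = 0.382·0.233 = 0.08901 M/s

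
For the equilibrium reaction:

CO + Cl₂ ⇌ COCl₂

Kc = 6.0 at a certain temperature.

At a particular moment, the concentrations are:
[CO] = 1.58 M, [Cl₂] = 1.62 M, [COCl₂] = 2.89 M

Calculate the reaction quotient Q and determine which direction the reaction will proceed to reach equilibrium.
Q = 1.129, Q < K, reaction proceeds forward (toward products)

Q = ([COCl₂]) / ([CO] × [Cl₂])
  = ((2.89)) / ((1.58)·(1.62)) = 2.89/2.5596 = 1.129
Since Q = 1.129 < Kc = 6.0, the reaction proceeds forward (toward products) to reach equilibrium.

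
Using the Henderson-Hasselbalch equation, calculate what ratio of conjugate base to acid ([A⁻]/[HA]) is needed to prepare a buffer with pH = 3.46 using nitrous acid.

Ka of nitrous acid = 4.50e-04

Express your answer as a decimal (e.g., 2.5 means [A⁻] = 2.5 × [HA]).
[A⁻]/[HA] = 1.298

pKa = −log(4.50e-04) = 3.3468. pH = pKa + log([A⁻]/[HA]). 3.46 = 3.3468 + log(ratio). log(ratio) = 3.46 − 3.3468 = 0.1132. ratio = 10^(0.1132) = 1.298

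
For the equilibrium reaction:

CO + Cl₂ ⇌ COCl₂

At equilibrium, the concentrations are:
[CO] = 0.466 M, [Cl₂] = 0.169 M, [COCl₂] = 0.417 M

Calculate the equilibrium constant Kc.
K_c = 5.2950

Kc = ([COCl₂]) / ([CO] × [Cl₂])
   = ((0.417)) / ((0.466)·(0.169))
   = 0.417 / 0.078754 = 5.2950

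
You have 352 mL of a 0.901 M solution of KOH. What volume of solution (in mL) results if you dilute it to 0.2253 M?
Using M₁V₁ = M₂V₂:
0.901 × 352 = 0.2253 × V₂
V₂ = (0.901 × 352) / 0.2253 = 1408 mL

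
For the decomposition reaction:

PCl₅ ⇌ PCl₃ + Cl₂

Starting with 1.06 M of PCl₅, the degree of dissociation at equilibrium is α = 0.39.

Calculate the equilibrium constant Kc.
K_c = 0.2643

x = α·[A]₀ = 0.39 × 1.06 = 0.4134 M dissociated.
At eq: [PCl₅] = 1.06 − 0.4134 = 0.6466 M; [PCl₃] = [Cl₂] = x = 0.4134 M.
Kc = [PCl₃][Cl₂]/[PCl₅] = (0.4134)²/0.6466 = 0.2643.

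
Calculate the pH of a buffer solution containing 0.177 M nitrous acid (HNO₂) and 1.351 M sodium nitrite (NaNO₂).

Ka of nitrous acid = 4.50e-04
pH = 4.23

pKa = -log(4.50e-04) = 3.35. pH = pKa + log([A⁻]/[HA]) = 3.35 + log(1.351/0.177)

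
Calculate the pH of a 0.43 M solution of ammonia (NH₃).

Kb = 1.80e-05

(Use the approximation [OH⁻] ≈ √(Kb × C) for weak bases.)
pH = 11.44

[OH⁻] = √(Kb × C) = √(1.80e-05 × 0.43) = 2.7821e-03. pOH = 2.56, pH = 14 - pOH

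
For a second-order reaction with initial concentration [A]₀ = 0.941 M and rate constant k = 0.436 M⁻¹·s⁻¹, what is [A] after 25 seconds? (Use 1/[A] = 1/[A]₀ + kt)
0.0836 M

1/[A] = 1/[A]₀ + k·t = 1/0.941 + (0.436)·(25) = 1.0627 + 10.9000 = 11.9627
[A] = 1/11.9627 = 0.0836 M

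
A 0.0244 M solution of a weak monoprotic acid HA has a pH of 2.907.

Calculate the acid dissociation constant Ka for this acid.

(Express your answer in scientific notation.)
K_a = 6.63e-05

[H⁺] = 10^(−pH) = 10^(−2.907) = 1.239e-03 M. For HA ⇌ H⁺ + A⁻, Ka = x²/(C − x) = (1.239e-03)²/(0.0244 − 1.239e-03) = 6.63e-05.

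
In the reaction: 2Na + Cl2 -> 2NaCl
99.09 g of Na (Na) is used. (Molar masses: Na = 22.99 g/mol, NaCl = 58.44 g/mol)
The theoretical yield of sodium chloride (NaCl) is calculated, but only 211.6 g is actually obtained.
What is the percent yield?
Moles of Na = 99.09 g ÷ 22.99 g/mol = 4.31013 mol
Mole ratio: 2 mol NaCl / 2 mol Na
Moles of NaCl = 4.31013 × (2/2) = 4.31013 mol
Theoretical yield = 4.31013 mol × 58.44 g/mol = 251.88 g
Actual yield = 211.6 g
Percent yield = (211.6 / 251.88) × 100% = 84.0%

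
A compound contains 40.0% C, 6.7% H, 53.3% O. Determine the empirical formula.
Moles of C = 40.0 g / 12.01 g/mol = 3.331 mol
Moles of H = 6.7 g / 1.008 g/mol = 6.647 mol
Moles of O = 53.3 g / 16.0 g/mol = 3.331 mol

Smallest moles = 3.331
Divide all by smallest:
C: 3.331 / 3.331 = 1.00
H: 6.647 / 3.331 = 2.00
O: 3.331 / 3.331 = 1.00

Empirical formula: CH2O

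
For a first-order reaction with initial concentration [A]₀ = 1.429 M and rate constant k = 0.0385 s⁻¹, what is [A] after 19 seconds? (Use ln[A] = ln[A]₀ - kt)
0.6876 M

ln[A] = ln[A]₀ - k·t = ln(1.429) - (0.0385)·(19) = 0.3570 - 0.7315 = -0.3745
[A] = e^(-0.3745) = 0.6876 M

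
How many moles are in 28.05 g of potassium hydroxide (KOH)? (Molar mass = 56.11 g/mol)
Moles = 28.05 g ÷ 56.11 g/mol = 0.4999 mol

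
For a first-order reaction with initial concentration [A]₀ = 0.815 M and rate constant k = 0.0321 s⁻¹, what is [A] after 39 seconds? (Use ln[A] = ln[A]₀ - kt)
0.2331 M

ln[A] = ln[A]₀ - k·t = ln(0.815) - (0.0321)·(39) = -0.2046 - 1.2519 = -1.4565
[A] = e^(-1.4565) = 0.2331 M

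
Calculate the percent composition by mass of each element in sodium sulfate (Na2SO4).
Na: 32.37%, S: 22.58%, O: 45.05%

Molar mass of Na2SO4 = 142.05 g/mol
% Na = (2 × 22.99) / 142.05 × 100% = 45.98 / 142.05 × 100% = 32.37%
% S = (1 × 32.07) / 142.05 × 100% = 32.07 / 142.05 × 100% = 22.58%
% O = (4 × 16.0) / 142.05 × 100% = 64 / 142.05 × 100% = 45.05%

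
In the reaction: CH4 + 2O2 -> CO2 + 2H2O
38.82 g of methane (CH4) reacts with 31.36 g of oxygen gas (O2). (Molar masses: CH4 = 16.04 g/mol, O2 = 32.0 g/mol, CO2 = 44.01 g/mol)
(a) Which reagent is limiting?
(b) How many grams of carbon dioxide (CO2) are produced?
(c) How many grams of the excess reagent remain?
(a) O2, (b) 21.56 g, (c) 30.96 g

Moles of CH4 = 38.82 g ÷ 16.04 g/mol = 2.4202 mol
Moles of O2 = 31.36 g ÷ 32.0 g/mol = 0.98 mol
Moles ÷ coefficient: CH4: 2.4202/1 = 2.42, O2: 0.98/2 = 0.49
(a) O2 has the smaller value, so O2 is the limiting reagent.
(b) Moles of CO2 = 0.98 mol O2 × (1/2) = 0.49 mol; mass = 0.49 mol × 44.01 g/mol = 21.56 g
(c) CH4 consumed = 0.98 × (1/2) = 0.49 mol; remaining = 2.4202 − 0.49 = 1.9302 mol; mass = 1.9302 mol × 16.04 g/mol = 30.96 g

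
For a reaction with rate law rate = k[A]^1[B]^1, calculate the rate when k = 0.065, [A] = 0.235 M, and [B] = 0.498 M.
0.007607 M/s

rate = k·[A]^1·[B]^1 = 0.065·(0.235)^1·(0.498)^1 = 0.065·0.235·0.498 = 0.007607 M/s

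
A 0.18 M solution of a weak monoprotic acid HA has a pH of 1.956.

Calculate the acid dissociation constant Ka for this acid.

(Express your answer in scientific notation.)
K_a = 7.25e-04

[H⁺] = 10^(−pH) = 10^(−1.956) = 1.107e-02 M. For HA ⇌ H⁺ + A⁻, Ka = x²/(C − x) = (1.107e-02)²/(0.18 − 1.107e-02) = 7.25e-04.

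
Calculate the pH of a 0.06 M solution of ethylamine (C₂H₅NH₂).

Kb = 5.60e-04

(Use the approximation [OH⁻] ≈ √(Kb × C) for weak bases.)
pH = 11.76

[OH⁻] = √(Kb × C) = √(5.60e-04 × 0.06) = 5.7966e-03. pOH = 2.24, pH = 14 - pOH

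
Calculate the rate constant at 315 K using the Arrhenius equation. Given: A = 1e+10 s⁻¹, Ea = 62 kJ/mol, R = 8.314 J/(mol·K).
5.23e-01 s⁻¹

k = A·exp(-Ea/(R·T)) = 1e+10·exp(-62000/(8.314·315)) = 1e+10·exp(-23.6740) = 1e+10·5.2303e-11 = 5.23e-01 s⁻¹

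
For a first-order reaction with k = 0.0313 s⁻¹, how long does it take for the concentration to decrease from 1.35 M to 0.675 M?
22.15 s

From ln[A] = ln[A]₀ - k·t: t = ln([A]₀/[A])/k = ln(1.35/0.675)/0.0313 = ln(2.0000)/0.0313 = 0.6931/0.0313 = 22.15 s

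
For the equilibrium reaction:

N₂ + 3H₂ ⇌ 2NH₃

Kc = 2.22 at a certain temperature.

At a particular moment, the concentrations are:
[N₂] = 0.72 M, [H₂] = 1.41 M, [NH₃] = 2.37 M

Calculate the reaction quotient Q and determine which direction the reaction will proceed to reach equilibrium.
Q = 2.783, Q > K, reaction proceeds reverse (toward reactants)

Q = ([NH₃]^2) / ([N₂] × [H₂]^3)
  = ((2.37)^2) / ((0.72)·(1.41)^3) = 5.6169/2.0183 = 2.783
Since Q = 2.783 > Kc = 2.22, the reaction proceeds reverse (toward reactants) to reach equilibrium.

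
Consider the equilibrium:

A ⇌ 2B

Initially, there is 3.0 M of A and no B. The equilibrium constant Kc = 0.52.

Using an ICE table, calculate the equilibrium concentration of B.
[B] = 1.126 M

ICE: [A] = 3.0 − x, [B] = 2x.
Kc = (2x)²/(3.0 − x) = 0.52 ⇒ 4x² + 0.52x − 1.56 = 0.
x = (−0.52 + √(0.52² + 4·4·1.56))/(2·4) = (−0.52 + √25.23)/8 = 0.56287.
[B] = 2x = 1.126 M.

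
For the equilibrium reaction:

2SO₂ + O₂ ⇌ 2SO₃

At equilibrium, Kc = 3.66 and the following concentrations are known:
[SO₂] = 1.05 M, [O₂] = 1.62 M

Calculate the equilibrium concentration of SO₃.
[SO₃] = 2.5567 M

Kc = ([SO₃]^2) / ([SO₂]^2 × [O₂]) = 3.66
[SO₃]^2 = Kc · (reactant terms)/(other product terms) = 3.66 · 1.7861 / 1 = 6.5369
[SO₃] = (6.5369)^(1/2) = 2.5567 M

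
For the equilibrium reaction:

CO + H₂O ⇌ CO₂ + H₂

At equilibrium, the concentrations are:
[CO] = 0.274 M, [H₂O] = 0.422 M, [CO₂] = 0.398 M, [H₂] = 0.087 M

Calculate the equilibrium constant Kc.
K_c = 0.2995

Kc = ([CO₂] × [H₂]) / ([CO] × [H₂O])
   = ((0.398)·(0.087)) / ((0.274)·(0.422))
   = 0.034626 / 0.11563 = 0.2995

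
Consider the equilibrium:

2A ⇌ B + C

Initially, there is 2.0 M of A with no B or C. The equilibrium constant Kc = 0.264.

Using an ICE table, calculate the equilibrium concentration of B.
[B] = 0.507 M

ICE: [A] = 2.0 − 2x, [B] = [C] = x.
Kc = x²/(2.0 − 2x)² = 0.264 ⇒ √Kc = x/(2.0 − 2x).
x = √0.264·2.0/(1 + 2√0.264) = 0.51381·2.0/2.0276 = 0.50681.
[B] = x = 0.507 M.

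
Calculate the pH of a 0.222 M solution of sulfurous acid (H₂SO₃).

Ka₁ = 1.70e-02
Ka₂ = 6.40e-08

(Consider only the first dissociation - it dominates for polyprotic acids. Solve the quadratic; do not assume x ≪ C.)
pH = 1.27

x² + Ka₁·x − Ka₁·C = 0 with Ka₁ = 1.70e-02, C = 0.222.
x = (−Ka₁ + √(Ka₁² + 4·Ka₁·C))/2 = 5.3518e-02 M, so pH = 1.27.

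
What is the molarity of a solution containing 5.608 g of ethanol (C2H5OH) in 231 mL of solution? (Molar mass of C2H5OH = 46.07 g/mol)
Moles of C2H5OH = 5.608 g ÷ 46.07 g/mol = 0.121728 mol
Volume = 231 mL = 0.231 L
Molarity = 0.121728 mol ÷ 0.231 L = 0.527 M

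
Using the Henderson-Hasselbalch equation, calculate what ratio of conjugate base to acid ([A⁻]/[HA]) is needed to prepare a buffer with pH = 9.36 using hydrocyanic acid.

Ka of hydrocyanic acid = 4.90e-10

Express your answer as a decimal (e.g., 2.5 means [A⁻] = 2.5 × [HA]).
[A⁻]/[HA] = 1.123

pKa = −log(4.90e-10) = 9.3098. pH = pKa + log([A⁻]/[HA]). 9.36 = 9.3098 + log(ratio). log(ratio) = 9.36 − 9.3098 = 0.0502. ratio = 10^(0.0502) = 1.123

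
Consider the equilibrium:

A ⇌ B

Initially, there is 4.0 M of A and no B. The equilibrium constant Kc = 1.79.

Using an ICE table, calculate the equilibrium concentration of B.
[B] = 2.566 M

ICE: [A] = 4.0 − x, [B] = x.
Kc = x/(4.0 − x) = 1.79 ⇒ x = 1.79·4.0/(1 + 1.79) = 7.16/2.79 = 2.566.
[B] = x = 2.566 M.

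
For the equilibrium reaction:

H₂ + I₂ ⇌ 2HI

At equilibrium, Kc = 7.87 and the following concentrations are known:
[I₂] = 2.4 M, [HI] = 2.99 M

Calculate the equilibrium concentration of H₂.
[H₂] = 0.4733 M

Kc = ([HI]^2) / ([H₂] × [I₂]) = 7.87
[H₂]^1 = (product terms)/(Kc · other reactant terms) = 8.9401 / (7.87 · 2.4) = 0.47332
[H₂] = 0.4733 M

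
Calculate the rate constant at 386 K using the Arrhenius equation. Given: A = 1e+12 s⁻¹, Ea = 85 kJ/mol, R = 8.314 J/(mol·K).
3.14e+00 s⁻¹

k = A·exp(-Ea/(R·T)) = 1e+12·exp(-85000/(8.314·386)) = 1e+12·exp(-26.4863) = 1e+12·3.1415e-12 = 3.14e+00 s⁻¹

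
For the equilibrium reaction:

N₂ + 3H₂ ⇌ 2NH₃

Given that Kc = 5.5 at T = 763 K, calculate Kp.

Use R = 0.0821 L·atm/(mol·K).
K_p = 0.0014

Δn = (moles gaseous products) − (moles gaseous reactants) = -2
T = 763 K; RT = 0.0821 × 763 = 62.6423
Kp = Kc·(RT)^Δn = 5.5 × (62.6423)^-2 = 5.5 × 0.000254838 = 0.0014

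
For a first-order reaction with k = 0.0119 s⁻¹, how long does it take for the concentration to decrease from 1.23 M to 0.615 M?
58.25 s

From ln[A] = ln[A]₀ - k·t: t = ln([A]₀/[A])/k = ln(1.23/0.615)/0.0119 = ln(2.0000)/0.0119 = 0.6931/0.0119 = 58.25 s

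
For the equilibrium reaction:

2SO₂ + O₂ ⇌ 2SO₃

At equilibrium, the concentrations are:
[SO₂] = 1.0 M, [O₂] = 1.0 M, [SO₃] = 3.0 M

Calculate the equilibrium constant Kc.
K_c = 9.0000

Kc = ([SO₃]^2) / ([SO₂]^2 × [O₂])
   = ((3.0)^2) / ((1.0)^2·(1.0))
   = 9 / 1 = 9.0000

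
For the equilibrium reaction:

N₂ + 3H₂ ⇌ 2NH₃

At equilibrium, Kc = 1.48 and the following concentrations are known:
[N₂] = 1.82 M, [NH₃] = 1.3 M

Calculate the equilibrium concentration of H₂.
[H₂] = 0.8561 M

Kc = ([NH₃]^2) / ([N₂] × [H₂]^3) = 1.48
[H₂]^3 = (product terms)/(Kc · other reactant terms) = 1.69 / (1.48 · 1.82) = 0.62741
[H₂] = (0.62741)^(1/3) = 0.8561 M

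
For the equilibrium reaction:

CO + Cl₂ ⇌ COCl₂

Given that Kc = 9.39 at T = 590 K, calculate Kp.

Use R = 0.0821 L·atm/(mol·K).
K_p = 0.1939

Δn = (moles gaseous products) − (moles gaseous reactants) = -1
T = 590 K; RT = 0.0821 × 590 = 48.439
Kp = Kc·(RT)^Δn = 9.39 × (48.439)^-1 = 9.39 × 0.0206445 = 0.1939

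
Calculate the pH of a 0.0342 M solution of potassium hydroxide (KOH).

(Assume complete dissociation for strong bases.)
pH = 12.53

[OH⁻] = 0.0342 M for strong base. pOH = -log[OH⁻] = 1.47, pH = 14 - pOH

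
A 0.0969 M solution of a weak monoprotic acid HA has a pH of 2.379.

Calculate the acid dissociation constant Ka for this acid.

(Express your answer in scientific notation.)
K_a = 1.88e-04

[H⁺] = 10^(−pH) = 10^(−2.379) = 4.178e-03 M. For HA ⇌ H⁺ + A⁻, Ka = x²/(C − x) = (4.178e-03)²/(0.0969 − 4.178e-03) = 1.88e-04.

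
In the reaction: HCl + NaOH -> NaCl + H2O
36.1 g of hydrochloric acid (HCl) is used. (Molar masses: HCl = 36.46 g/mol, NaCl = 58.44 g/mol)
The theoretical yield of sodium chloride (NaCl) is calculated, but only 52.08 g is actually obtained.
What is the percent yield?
Moles of HCl = 36.1 g ÷ 36.46 g/mol = 0.990126 mol
Mole ratio: 1 mol NaCl / 1 mol HCl
Moles of NaCl = 0.990126 × (1/1) = 0.990126 mol
Theoretical yield = 0.990126 mol × 58.44 g/mol = 57.863 g
Actual yield = 52.08 g
Percent yield = (52.08 / 57.863) × 100% = 90.0%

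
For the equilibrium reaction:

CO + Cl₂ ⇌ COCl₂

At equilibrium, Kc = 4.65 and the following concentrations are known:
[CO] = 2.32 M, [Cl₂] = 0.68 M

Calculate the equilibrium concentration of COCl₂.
[COCl₂] = 7.3358 M

Kc = ([COCl₂]) / ([CO] × [Cl₂]) = 4.65
[COCl₂]^1 = Kc · (reactant terms)/(other product terms) = 4.65 · 1.5776 / 1 = 7.3358
[COCl₂] = 7.3358 M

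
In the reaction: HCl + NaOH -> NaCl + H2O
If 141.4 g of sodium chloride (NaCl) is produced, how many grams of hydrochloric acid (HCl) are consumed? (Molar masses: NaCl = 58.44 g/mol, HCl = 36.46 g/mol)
Moles of NaCl = 141.4 g ÷ 58.44 g/mol = 2.41958 mol
Mole ratio: 1 mol HCl / 1 mol NaCl
Moles of HCl = 2.41958 × (1/1) = 2.41958 mol
Mass of HCl = 2.41958 mol × 36.46 g/mol = 88.22 g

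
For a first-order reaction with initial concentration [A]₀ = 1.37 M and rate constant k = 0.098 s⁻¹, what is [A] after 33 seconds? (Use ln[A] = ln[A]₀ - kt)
0.0540 M

ln[A] = ln[A]₀ - k·t = ln(1.37) - (0.098)·(33) = 0.3148 - 3.2340 = -2.9192
[A] = e^(-2.9192) = 0.0540 M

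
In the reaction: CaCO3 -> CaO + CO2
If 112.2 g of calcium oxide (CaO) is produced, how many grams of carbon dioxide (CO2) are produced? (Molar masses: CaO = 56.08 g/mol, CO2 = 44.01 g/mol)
Moles of CaO = 112.2 g ÷ 56.08 g/mol = 2.00071 mol
Mole ratio: 1 mol CO2 / 1 mol CaO
Moles of CO2 = 2.00071 × (1/1) = 2.00071 mol
Mass of CO2 = 2.00071 mol × 44.01 g/mol = 88.05 g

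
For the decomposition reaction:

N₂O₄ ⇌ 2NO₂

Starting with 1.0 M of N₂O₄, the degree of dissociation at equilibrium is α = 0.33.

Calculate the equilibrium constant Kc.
K_c = 0.6501

x = α·[A]₀ = 0.33 × 1.0 = 0.33 M dissociated.
At eq: [N₂O₄] = 1.0 − 0.33 = 0.67 M; [NO₂] = 2x = 0.66 M.
Kc = [NO₂]²/[N₂O₄] = (0.66)²/0.67 = 0.6501.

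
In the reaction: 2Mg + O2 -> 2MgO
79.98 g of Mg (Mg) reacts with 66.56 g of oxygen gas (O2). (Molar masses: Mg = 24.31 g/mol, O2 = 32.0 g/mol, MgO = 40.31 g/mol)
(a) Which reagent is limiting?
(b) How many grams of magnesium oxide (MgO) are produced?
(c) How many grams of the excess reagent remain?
(a) Mg, (b) 132.6 g, (c) 13.92 g

Moles of Mg = 79.98 g ÷ 24.31 g/mol = 3.29 mol
Moles of O2 = 66.56 g ÷ 32.0 g/mol = 2.08 mol
Moles ÷ coefficient: Mg: 3.29/2 = 1.645, O2: 2.08/1 = 2.08
(a) Mg has the smaller value, so Mg is the limiting reagent.
(b) Moles of MgO = 3.29 mol Mg × (2/2) = 3.29 mol; mass = 3.29 mol × 40.31 g/mol = 132.6 g
(c) O2 consumed = 3.29 × (1/2) = 1.645 mol; remaining = 2.08 − 1.645 = 0.434998 mol; mass = 0.434998 mol × 32.0 g/mol = 13.92 g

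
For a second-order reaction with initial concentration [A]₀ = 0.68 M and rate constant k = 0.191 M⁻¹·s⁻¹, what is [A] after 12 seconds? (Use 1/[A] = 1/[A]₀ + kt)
0.2658 M

1/[A] = 1/[A]₀ + k·t = 1/0.68 + (0.191)·(12) = 1.4706 + 2.2920 = 3.7626
[A] = 1/3.7626 = 0.2658 M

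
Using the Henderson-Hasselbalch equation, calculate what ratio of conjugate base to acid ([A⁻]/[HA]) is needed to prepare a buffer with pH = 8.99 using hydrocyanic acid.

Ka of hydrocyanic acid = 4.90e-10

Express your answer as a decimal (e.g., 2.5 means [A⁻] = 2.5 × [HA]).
[A⁻]/[HA] = 0.479

pKa = −log(4.90e-10) = 9.3098. pH = pKa + log([A⁻]/[HA]). 8.99 = 9.3098 + log(ratio). log(ratio) = 8.99 − 9.3098 = -0.3198. ratio = 10^(-0.3198) = 0.479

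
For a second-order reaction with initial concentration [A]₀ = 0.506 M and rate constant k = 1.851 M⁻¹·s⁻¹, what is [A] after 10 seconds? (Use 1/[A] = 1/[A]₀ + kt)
0.0488 M

1/[A] = 1/[A]₀ + k·t = 1/0.506 + (1.851)·(10) = 1.9763 + 18.5100 = 20.4863
[A] = 1/20.4863 = 0.0488 M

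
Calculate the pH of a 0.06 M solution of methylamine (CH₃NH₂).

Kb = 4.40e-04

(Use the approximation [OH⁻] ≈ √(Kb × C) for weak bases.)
pH = 11.71

[OH⁻] = √(Kb × C) = √(4.40e-04 × 0.06) = 5.1381e-03. pOH = 2.29, pH = 14 - pOH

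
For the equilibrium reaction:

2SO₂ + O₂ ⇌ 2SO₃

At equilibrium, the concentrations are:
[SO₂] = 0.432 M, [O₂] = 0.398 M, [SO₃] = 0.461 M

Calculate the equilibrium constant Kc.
K_c = 2.8612

Kc = ([SO₃]^2) / ([SO₂]^2 × [O₂])
   = ((0.461)^2) / ((0.432)^2·(0.398))
   = 0.21252 / 0.074276 = 2.8612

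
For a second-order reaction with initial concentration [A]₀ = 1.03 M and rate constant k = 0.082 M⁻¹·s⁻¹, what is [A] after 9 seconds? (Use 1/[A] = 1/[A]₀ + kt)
0.5852 M

1/[A] = 1/[A]₀ + k·t = 1/1.03 + (0.082)·(9) = 0.9709 + 0.7380 = 1.7089
[A] = 1/1.7089 = 0.5852 M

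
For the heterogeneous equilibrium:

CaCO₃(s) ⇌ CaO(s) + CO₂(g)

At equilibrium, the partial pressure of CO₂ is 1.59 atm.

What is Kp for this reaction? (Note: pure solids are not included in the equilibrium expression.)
K_p = 1.59

Solids (CaCO₃, CaO) have activity 1 and are excluded.
Kp = P(CO₂) = 1.59.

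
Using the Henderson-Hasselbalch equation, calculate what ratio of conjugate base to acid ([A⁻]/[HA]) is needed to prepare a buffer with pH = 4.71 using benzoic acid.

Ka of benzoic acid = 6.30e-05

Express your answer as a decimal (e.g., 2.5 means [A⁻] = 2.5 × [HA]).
[A⁻]/[HA] = 3.231

pKa = −log(6.30e-05) = 4.2007. pH = pKa + log([A⁻]/[HA]). 4.71 = 4.2007 + log(ratio). log(ratio) = 4.71 − 4.2007 = 0.5093. ratio = 10^(0.5093) = 3.231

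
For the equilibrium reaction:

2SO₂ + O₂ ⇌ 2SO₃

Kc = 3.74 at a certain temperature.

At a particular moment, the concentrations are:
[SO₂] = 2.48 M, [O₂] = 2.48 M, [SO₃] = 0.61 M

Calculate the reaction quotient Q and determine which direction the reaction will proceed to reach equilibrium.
Q = 0.024, Q < K, reaction proceeds forward (toward products)

Q = ([SO₃]^2) / ([SO₂]^2 × [O₂])
  = ((0.61)^2) / ((2.48)^2·(2.48)) = 0.3721/15.253 = 0.0244
Since Q = 0.0244 < Kc = 3.74, the reaction proceeds forward (toward products) to reach equilibrium.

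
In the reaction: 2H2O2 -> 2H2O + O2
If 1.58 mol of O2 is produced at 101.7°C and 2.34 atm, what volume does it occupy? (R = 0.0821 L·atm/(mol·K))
T = 101.7°C + 273.15 = 374.85 K
V = nRT/P = (1.58 × 0.0821 × 374.85) / 2.34
V = 20.78 L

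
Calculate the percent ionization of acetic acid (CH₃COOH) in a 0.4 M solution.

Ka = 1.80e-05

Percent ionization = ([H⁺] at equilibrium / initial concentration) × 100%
Percent ionization = 0.669%

Let x = [H⁺]. Ka = x²/(C - x) ⇒ x² + (1.80e-05)x - (1.80e-05)(0.4) = 0. x = 2.6743e-03. Percent = (2.6743e-03/0.4) × 100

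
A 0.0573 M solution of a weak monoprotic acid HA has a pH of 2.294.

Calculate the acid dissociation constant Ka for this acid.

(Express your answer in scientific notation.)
K_a = 4.95e-04

[H⁺] = 10^(−pH) = 10^(−2.294) = 5.082e-03 M. For HA ⇌ H⁺ + A⁻, Ka = x²/(C − x) = (5.082e-03)²/(0.0573 − 5.082e-03) = 4.95e-04.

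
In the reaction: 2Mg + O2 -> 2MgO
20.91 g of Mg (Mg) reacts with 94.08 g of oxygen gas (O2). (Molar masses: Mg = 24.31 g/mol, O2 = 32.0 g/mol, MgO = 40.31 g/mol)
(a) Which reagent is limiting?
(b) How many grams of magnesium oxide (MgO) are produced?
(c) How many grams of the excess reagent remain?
(a) Mg, (b) 34.67 g, (c) 80.32 g

Moles of Mg = 20.91 g ÷ 24.31 g/mol = 0.86014 mol
Moles of O2 = 94.08 g ÷ 32.0 g/mol = 2.94 mol
Moles ÷ coefficient: Mg: 0.86014/2 = 0.4301, O2: 2.94/1 = 2.94
(a) Mg has the smaller value, so Mg is the limiting reagent.
(b) Moles of MgO = 0.86014 mol Mg × (2/2) = 0.86014 mol; mass = 0.86014 mol × 40.31 g/mol = 34.67 g
(c) O2 consumed = 0.86014 × (1/2) = 0.43007 mol; remaining = 2.94 − 0.43007 = 2.50993 mol; mass = 2.50993 mol × 32.0 g/mol = 80.32 g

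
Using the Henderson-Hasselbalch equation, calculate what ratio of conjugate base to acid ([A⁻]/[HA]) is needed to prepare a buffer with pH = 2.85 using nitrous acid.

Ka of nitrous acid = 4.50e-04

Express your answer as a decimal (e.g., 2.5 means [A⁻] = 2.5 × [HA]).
[A⁻]/[HA] = 0.319

pKa = −log(4.50e-04) = 3.3468. pH = pKa + log([A⁻]/[HA]). 2.85 = 3.3468 + log(ratio). log(ratio) = 2.85 − 3.3468 = -0.4968. ratio = 10^(-0.4968) = 0.319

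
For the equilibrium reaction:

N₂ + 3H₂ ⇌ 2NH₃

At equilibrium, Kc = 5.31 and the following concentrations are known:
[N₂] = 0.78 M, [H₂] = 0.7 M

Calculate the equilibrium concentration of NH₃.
[NH₃] = 1.1919 M

Kc = ([NH₃]^2) / ([N₂] × [H₂]^3) = 5.31
[NH₃]^2 = Kc · (reactant terms)/(other product terms) = 5.31 · 0.26754 / 1 = 1.4206
[NH₃] = (1.4206)^(1/2) = 1.1919 M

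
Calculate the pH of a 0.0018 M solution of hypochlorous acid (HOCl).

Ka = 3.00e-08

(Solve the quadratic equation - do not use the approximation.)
pH = 5.13

x² + Ka×x - Ka×C = 0. Using quadratic formula: [H⁺] = 7.3335e-06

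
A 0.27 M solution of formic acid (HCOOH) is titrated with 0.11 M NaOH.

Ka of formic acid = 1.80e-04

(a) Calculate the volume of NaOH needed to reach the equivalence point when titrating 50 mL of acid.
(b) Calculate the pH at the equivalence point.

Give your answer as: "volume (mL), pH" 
V = 122.7 mL, pH = 8.32

(a) At equivalence: moles acid = moles base.
moles acid = 0.27 × 0.05 = 0.0135 mol; V_NaOH = 0.0135/0.11 = 0.1227 L = 122.7 mL.
(b) At equivalence, all acid → conjugate base A⁻ at [A⁻] = 0.0135/0.1727 = 0.07816 M.
Kb = Kw/Ka = 1.0e-14/1.80e-04 = 5.556e-11; [OH⁻] = √(Kb·[A⁻]) = 2.084e-06; pOH = 5.68; pH = 14 − pOH = 8.32.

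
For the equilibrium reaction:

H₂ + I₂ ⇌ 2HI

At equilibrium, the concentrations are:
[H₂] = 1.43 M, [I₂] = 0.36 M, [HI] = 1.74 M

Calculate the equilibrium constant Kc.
K_c = 5.8811

Kc = ([HI]^2) / ([H₂] × [I₂])
   = ((1.74)^2) / ((1.43)·(0.36))
   = 3.0276 / 0.5148 = 5.8811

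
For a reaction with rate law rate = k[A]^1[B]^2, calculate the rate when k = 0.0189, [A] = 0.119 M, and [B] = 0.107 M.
2.575e-05 M/s

rate = k·[A]^1·[B]^2 = 0.0189·(0.119)^1·(0.107)^2 = 0.0189·0.119·0.011449 = 2.575e-05 M/s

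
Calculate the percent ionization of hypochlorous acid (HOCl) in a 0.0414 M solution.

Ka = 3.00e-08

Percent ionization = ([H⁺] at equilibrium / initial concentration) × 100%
Percent ionization = 0.0851%

Let x = [H⁺]. Ka = x²/(C - x) ⇒ x² + (3.00e-08)x - (3.00e-08)(0.0414) = 0. x = 3.5227e-05. Percent = (3.5227e-05/0.0414) × 100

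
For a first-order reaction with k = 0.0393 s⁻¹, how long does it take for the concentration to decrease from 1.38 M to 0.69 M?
17.64 s

From ln[A] = ln[A]₀ - k·t: t = ln([A]₀/[A])/k = ln(1.38/0.69)/0.0393 = ln(2.0000)/0.0393 = 0.6931/0.0393 = 17.64 s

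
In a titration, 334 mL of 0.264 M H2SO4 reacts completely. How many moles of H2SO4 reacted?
Moles = Molarity × Volume (L)
Moles = 0.264 M × 0.334 L = 0.08818 mol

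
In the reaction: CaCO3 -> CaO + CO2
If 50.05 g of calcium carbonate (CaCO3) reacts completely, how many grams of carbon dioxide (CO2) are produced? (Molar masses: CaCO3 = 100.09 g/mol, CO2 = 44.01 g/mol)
Moles of CaCO3 = 50.05 g ÷ 100.09 g/mol = 0.50005 mol
Mole ratio: 1 mol CO2 / 1 mol CaCO3
Moles of CO2 = 0.50005 × (1/1) = 0.50005 mol
Mass of CO2 = 0.50005 mol × 44.01 g/mol = 22.01 g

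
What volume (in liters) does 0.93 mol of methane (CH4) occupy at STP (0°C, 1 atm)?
At STP, 1 mol of gas occupies 22.4 L
Volume = 0.93 mol × 22.4 L/mol = 20.83 L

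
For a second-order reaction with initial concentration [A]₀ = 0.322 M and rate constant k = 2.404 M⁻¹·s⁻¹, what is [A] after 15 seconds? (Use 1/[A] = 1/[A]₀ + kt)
0.0255 M

1/[A] = 1/[A]₀ + k·t = 1/0.322 + (2.404)·(15) = 3.1056 + 36.0600 = 39.1656
[A] = 1/39.1656 = 0.0255 M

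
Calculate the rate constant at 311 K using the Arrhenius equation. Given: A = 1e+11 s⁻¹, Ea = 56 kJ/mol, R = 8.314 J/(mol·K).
3.93e+01 s⁻¹

k = A·exp(-Ea/(R·T)) = 1e+11·exp(-56000/(8.314·311)) = 1e+11·exp(-21.6580) = 1e+11·3.9270e-10 = 3.93e+01 s⁻¹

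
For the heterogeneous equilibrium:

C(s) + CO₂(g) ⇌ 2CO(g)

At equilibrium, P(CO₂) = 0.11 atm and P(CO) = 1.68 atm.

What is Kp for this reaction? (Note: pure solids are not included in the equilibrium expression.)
K_p = 25.658

Solid C is excluded.
Kp = P(CO)²/P(CO₂) = (1.68)²/0.11 = 2.822/0.11 = 25.658.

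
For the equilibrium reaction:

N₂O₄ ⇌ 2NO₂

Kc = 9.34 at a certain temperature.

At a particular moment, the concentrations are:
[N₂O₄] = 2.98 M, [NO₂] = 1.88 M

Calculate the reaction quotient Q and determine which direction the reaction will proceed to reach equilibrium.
Q = 1.186, Q < K, reaction proceeds forward (toward products)

Q = ([NO₂]^2) / ([N₂O₄])
  = ((1.88)^2) / ((2.98)) = 3.5344/2.98 = 1.186
Since Q = 1.186 < Kc = 9.34, the reaction proceeds forward (toward products) to reach equilibrium.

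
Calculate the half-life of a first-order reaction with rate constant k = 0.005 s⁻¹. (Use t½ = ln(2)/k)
138.63 s

t½ = ln(2)/k = 0.6931/0.005 = 138.63 s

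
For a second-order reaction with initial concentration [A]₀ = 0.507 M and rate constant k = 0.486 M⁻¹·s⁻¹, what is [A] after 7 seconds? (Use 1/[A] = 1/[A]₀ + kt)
0.1861 M

1/[A] = 1/[A]₀ + k·t = 1/0.507 + (0.486)·(7) = 1.9724 + 3.4020 = 5.3744
[A] = 1/5.3744 = 0.1861 M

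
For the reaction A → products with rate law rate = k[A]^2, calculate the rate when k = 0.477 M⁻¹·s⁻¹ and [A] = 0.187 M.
0.01668 M/s

rate = k·[A]^2 = 0.477·(0.187)^2 = 0.477·0.034969 = 0.01668 M/s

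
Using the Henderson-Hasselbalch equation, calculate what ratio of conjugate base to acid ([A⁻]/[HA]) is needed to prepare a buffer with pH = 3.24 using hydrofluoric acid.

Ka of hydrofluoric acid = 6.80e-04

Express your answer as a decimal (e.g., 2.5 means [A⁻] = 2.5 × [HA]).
[A⁻]/[HA] = 1.182

pKa = −log(6.80e-04) = 3.1675. pH = pKa + log([A⁻]/[HA]). 3.24 = 3.1675 + log(ratio). log(ratio) = 3.24 − 3.1675 = 0.0725. ratio = 10^(0.0725) = 1.182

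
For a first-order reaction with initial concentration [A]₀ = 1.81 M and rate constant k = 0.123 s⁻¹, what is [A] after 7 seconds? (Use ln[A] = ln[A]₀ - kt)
0.7652 M

ln[A] = ln[A]₀ - k·t = ln(1.81) - (0.123)·(7) = 0.5933 - 0.8610 = -0.2677
[A] = e^(-0.2677) = 0.7652 M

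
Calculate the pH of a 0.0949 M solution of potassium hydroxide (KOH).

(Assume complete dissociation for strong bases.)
pH = 12.98

[OH⁻] = 0.0949 M for strong base. pOH = -log[OH⁻] = 1.02, pH = 14 - pOH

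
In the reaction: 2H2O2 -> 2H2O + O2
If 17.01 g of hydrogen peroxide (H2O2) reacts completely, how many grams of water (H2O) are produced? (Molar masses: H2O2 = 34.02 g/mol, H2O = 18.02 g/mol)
Moles of H2O2 = 17.01 g ÷ 34.02 g/mol = 0.5 mol
Mole ratio: 2 mol H2O / 2 mol H2O2
Moles of H2O = 0.5 × (2/2) = 0.5 mol
Mass of H2O = 0.5 mol × 18.02 g/mol = 9.01 g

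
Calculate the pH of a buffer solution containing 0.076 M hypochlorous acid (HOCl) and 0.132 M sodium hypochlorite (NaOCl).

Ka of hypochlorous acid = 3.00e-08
pH = 7.76

pKa = -log(3.00e-08) = 7.52. pH = pKa + log([A⁻]/[HA]) = 7.52 + log(0.132/0.076)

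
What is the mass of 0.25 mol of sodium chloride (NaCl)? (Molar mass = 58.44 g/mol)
Mass = 0.25 mol × 58.44 g/mol = 14.61 g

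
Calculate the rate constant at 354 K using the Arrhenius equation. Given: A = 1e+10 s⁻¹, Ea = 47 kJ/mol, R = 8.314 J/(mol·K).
1.16e+03 s⁻¹

k = A·exp(-Ea/(R·T)) = 1e+10·exp(-47000/(8.314·354)) = 1e+10·exp(-15.9693) = 1e+10·1.1605e-07 = 1.16e+03 s⁻¹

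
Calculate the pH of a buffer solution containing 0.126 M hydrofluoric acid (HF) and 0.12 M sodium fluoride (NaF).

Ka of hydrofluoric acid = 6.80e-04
pH = 3.15

pKa = -log(6.80e-04) = 3.17. pH = pKa + log([A⁻]/[HA]) = 3.17 + log(0.12/0.126)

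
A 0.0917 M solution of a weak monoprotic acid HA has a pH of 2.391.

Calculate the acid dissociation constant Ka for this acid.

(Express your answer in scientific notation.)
K_a = 1.89e-04

[H⁺] = 10^(−pH) = 10^(−2.391) = 4.064e-03 M. For HA ⇌ H⁺ + A⁻, Ka = x²/(C − x) = (4.064e-03)²/(0.0917 − 4.064e-03) = 1.89e-04.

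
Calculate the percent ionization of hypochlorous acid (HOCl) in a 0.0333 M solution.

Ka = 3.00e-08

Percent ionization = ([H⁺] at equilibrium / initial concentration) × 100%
Percent ionization = 0.0949%

Let x = [H⁺]. Ka = x²/(C - x) ⇒ x² + (3.00e-08)x - (3.00e-08)(0.0333) = 0. x = 3.1592e-05. Percent = (3.1592e-05/0.0333) × 100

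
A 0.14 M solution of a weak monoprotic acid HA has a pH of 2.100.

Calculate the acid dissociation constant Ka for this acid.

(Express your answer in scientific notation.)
K_a = 4.78e-04

[H⁺] = 10^(−pH) = 10^(−2.100) = 7.943e-03 M. For HA ⇌ H⁺ + A⁻, Ka = x²/(C − x) = (7.943e-03)²/(0.14 − 7.943e-03) = 4.78e-04.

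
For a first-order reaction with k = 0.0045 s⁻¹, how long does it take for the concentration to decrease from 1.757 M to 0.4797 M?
288.49 s

From ln[A] = ln[A]₀ - k·t: t = ln([A]₀/[A])/k = ln(1.757/0.4797)/0.0045 = ln(3.6627)/0.0045 = 1.2982/0.0045 = 288.49 s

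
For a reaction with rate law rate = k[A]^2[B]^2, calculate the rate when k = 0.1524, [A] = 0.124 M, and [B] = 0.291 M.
0.0001984 M/s

rate = k·[A]^2·[B]^2 = 0.1524·(0.124)^2·(0.291)^2 = 0.1524·0.015376·0.084681 = 0.0001984 M/s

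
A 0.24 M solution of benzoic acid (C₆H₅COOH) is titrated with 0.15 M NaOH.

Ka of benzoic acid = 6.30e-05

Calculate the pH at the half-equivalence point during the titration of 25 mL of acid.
pH = pKa = 4.20

At the half-equivalence point, [HA] = [A⁻], so by Henderson–Hasselbalch pH = pKa + log(1) = pKa.
pKa = −log(6.30e-05) = 4.20.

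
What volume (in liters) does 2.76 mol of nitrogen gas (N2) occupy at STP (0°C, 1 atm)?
At STP, 1 mol of gas occupies 22.4 L
Volume = 2.76 mol × 22.4 L/mol = 61.82 L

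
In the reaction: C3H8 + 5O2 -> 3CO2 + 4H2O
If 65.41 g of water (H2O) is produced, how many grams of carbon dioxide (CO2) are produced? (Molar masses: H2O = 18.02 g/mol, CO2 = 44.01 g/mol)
Moles of H2O = 65.41 g ÷ 18.02 g/mol = 3.62986 mol
Mole ratio: 3 mol CO2 / 4 mol H2O
Moles of CO2 = 3.62986 × (3/4) = 2.72239 mol
Mass of CO2 = 2.72239 mol × 44.01 g/mol = 119.8 g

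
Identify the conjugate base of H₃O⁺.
Conjugate base: H₂O

Conjugate acid-base pairs differ by one H⁺. Ka × Kb = Kw for a conjugate pair.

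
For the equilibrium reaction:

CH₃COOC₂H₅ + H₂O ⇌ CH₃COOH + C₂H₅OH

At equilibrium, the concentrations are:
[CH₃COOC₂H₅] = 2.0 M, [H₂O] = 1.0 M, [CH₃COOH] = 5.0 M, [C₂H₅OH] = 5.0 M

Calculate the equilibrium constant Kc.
K_c = 12.5000

Kc = ([CH₃COOH] × [C₂H₅OH]) / ([CH₃COOC₂H₅] × [H₂O])
   = ((5.0)·(5.0)) / ((2.0)·(1.0))
   = 25 / 2 = 12.5000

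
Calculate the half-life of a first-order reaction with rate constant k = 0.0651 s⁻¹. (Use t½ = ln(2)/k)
10.65 s

t½ = ln(2)/k = 0.6931/0.0651 = 10.65 s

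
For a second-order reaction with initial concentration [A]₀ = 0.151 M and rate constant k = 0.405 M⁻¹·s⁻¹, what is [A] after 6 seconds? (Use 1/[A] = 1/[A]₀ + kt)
0.1105 M

1/[A] = 1/[A]₀ + k·t = 1/0.151 + (0.405)·(6) = 6.6225 + 2.4300 = 9.0525
[A] = 1/9.0525 = 0.1105 M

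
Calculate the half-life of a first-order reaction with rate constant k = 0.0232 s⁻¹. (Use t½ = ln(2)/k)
29.88 s

t½ = ln(2)/k = 0.6931/0.0232 = 29.88 s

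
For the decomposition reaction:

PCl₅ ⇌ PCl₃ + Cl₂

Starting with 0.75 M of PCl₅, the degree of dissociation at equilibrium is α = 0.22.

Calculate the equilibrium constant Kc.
K_c = 0.0465

x = α·[A]₀ = 0.22 × 0.75 = 0.165 M dissociated.
At eq: [PCl₅] = 0.75 − 0.165 = 0.585 M; [PCl₃] = [Cl₂] = x = 0.165 M.
Kc = [PCl₃][Cl₂]/[PCl₅] = (0.165)²/0.585 = 0.04654.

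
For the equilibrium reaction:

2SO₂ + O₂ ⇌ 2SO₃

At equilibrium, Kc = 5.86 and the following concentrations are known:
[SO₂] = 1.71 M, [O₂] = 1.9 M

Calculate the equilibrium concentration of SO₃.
[SO₃] = 5.7059 M

Kc = ([SO₃]^2) / ([SO₂]^2 × [O₂]) = 5.86
[SO₃]^2 = Kc · (reactant terms)/(other product terms) = 5.86 · 5.5558 / 1 = 32.557
[SO₃] = (32.557)^(1/2) = 5.7059 M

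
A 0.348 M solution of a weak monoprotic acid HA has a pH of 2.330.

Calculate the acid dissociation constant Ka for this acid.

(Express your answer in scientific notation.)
K_a = 6.37e-05

[H⁺] = 10^(−pH) = 10^(−2.330) = 4.677e-03 M. For HA ⇌ H⁺ + A⁻, Ka = x²/(C − x) = (4.677e-03)²/(0.348 − 4.677e-03) = 6.37e-05.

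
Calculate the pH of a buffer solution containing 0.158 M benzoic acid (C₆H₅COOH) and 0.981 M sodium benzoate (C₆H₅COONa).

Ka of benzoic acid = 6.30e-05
pH = 4.99

pKa = -log(6.30e-05) = 4.20. pH = pKa + log([A⁻]/[HA]) = 4.20 + log(0.981/0.158)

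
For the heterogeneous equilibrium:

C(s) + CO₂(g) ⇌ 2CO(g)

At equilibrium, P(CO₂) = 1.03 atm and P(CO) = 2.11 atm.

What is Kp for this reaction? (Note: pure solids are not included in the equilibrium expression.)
K_p = 4.322

Solid C is excluded.
Kp = P(CO)²/P(CO₂) = (2.11)²/1.03 = 4.452/1.03 = 4.322.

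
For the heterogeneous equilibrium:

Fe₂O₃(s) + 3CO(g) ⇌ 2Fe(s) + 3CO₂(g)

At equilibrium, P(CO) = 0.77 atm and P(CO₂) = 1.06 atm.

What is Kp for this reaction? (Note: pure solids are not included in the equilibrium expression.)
K_p = 2.609

Solids (Fe₂O₃, Fe) are excluded.
Kp = P(CO₂)³/P(CO)³ = (1.06)³/(0.77)³ = 1.191/0.4565 = 2.609.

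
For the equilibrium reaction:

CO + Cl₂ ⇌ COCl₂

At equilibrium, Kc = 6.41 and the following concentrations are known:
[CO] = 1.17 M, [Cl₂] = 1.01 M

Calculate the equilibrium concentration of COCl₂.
[COCl₂] = 7.5747 M

Kc = ([COCl₂]) / ([CO] × [Cl₂]) = 6.41
[COCl₂]^1 = Kc · (reactant terms)/(other product terms) = 6.41 · 1.1817 / 1 = 7.5747
[COCl₂] = 7.5747 M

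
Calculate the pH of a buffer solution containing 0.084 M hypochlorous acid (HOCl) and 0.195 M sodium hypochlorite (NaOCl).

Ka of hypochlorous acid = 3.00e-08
pH = 7.89

pKa = -log(3.00e-08) = 7.52. pH = pKa + log([A⁻]/[HA]) = 7.52 + log(0.195/0.084)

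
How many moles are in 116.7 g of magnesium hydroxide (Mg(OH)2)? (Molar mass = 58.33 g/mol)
Moles = 116.7 g ÷ 58.33 g/mol = 2.001 mol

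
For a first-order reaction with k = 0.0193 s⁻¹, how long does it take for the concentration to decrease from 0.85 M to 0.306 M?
52.94 s

From ln[A] = ln[A]₀ - k·t: t = ln([A]₀/[A])/k = ln(0.85/0.306)/0.0193 = ln(2.7778)/0.0193 = 1.0217/0.0193 = 52.94 s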